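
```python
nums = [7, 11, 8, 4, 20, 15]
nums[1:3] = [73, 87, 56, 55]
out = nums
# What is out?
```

nums starts as [7, 11, 8, 4, 20, 15] (length 6). The slice nums[1:3] covers indices [1, 2] with values [11, 8]. Replacing that slice with [73, 87, 56, 55] (different length) produces [7, 73, 87, 56, 55, 4, 20, 15].

[7, 73, 87, 56, 55, 4, 20, 15]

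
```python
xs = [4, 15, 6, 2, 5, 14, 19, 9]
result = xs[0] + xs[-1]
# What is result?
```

xs has length 8. xs[0] = 4.
xs has length 8. Negative index -1 maps to positive index 8 + (-1) = 7. xs[7] = 9.
Sum: 4 + 9 = 13.

13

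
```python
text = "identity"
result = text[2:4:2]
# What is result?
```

text has length 8. The slice text[2:4:2] selects indices [2] (2->'e'), giving 'e'.

'e'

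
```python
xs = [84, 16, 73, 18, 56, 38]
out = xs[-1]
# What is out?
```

xs has length 6. Negative index -1 maps to positive index 6 + (-1) = 5. xs[5] = 38.

38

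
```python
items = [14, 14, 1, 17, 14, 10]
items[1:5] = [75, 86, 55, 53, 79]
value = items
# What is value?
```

items starts as [14, 14, 1, 17, 14, 10] (length 6). The slice items[1:5] covers indices [1, 2, 3, 4] with values [14, 1, 17, 14]. Replacing that slice with [75, 86, 55, 53, 79] (different length) produces [14, 75, 86, 55, 53, 79, 10].

[14, 75, 86, 55, 53, 79, 10]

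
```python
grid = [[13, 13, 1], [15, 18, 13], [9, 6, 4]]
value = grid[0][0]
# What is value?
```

grid[0] = [13, 13, 1]. Taking column 0 of that row yields 13.

13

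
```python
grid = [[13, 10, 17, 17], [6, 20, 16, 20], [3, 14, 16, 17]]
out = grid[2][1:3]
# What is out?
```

grid[2] = [3, 14, 16, 17]. grid[2] has length 4. The slice grid[2][1:3] selects indices [1, 2] (1->14, 2->16), giving [14, 16].

[14, 16]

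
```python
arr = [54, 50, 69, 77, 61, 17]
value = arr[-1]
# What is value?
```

arr has length 6. Negative index -1 maps to positive index 6 + (-1) = 5. arr[5] = 17.

17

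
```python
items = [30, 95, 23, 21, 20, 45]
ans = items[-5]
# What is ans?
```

items has length 6. Negative index -5 maps to positive index 6 + (-5) = 1. items[1] = 95.

95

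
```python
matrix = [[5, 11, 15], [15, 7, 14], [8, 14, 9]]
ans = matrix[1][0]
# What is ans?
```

matrix[1] = [15, 7, 14]. Taking column 0 of that row yields 15.

15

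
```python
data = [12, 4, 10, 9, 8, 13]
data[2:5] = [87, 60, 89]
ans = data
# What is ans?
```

data starts as [12, 4, 10, 9, 8, 13] (length 6). The slice data[2:5] covers indices [2, 3, 4] with values [10, 9, 8]. Replacing that slice with [87, 60, 89] (same length) produces [12, 4, 87, 60, 89, 13].

[12, 4, 87, 60, 89, 13]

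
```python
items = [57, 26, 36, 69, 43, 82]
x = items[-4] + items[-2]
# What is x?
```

items has length 6. Negative index -4 maps to positive index 6 + (-4) = 2. items[2] = 36.
items has length 6. Negative index -2 maps to positive index 6 + (-2) = 4. items[4] = 43.
Sum: 36 + 43 = 79.

79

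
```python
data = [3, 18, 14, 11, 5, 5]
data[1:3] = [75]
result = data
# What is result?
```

data starts as [3, 18, 14, 11, 5, 5] (length 6). The slice data[1:3] covers indices [1, 2] with values [18, 14]. Replacing that slice with [75] (different length) produces [3, 75, 11, 5, 5].

[3, 75, 11, 5, 5]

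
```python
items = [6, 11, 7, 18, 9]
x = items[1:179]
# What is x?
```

items has length 5. The slice items[1:179] selects indices [1, 2, 3, 4] (1->11, 2->7, 3->18, 4->9), giving [11, 7, 18, 9].

[11, 7, 18, 9]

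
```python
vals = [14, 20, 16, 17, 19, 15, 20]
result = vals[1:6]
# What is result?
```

vals has length 7. The slice vals[1:6] selects indices [1, 2, 3, 4, 5] (1->20, 2->16, 3->17, 4->19, 5->15), giving [20, 16, 17, 19, 15].

[20, 16, 17, 19, 15]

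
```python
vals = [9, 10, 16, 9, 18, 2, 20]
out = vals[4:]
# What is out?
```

vals has length 7. The slice vals[4:] selects indices [4, 5, 6] (4->18, 5->2, 6->20), giving [18, 2, 20].

[18, 2, 20]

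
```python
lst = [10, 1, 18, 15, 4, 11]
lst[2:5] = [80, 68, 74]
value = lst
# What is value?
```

lst starts as [10, 1, 18, 15, 4, 11] (length 6). The slice lst[2:5] covers indices [2, 3, 4] with values [18, 15, 4]. Replacing that slice with [80, 68, 74] (same length) produces [10, 1, 80, 68, 74, 11].

[10, 1, 80, 68, 74, 11]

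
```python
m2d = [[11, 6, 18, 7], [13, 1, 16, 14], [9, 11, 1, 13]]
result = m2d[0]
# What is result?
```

m2d has 3 rows. Row 0 is [11, 6, 18, 7].

[11, 6, 18, 7]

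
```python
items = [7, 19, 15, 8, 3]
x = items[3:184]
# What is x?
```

items has length 5. The slice items[3:184] selects indices [3, 4] (3->8, 4->3), giving [8, 3].

[8, 3]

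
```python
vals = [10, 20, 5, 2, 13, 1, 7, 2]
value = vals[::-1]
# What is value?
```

vals has length 8. The slice vals[::-1] selects indices [7, 6, 5, 4, 3, 2, 1, 0] (7->2, 6->7, 5->1, 4->13, 3->2, 2->5, 1->20, 0->10), giving [2, 7, 1, 13, 2, 5, 20, 10].

[2, 7, 1, 13, 2, 5, 20, 10]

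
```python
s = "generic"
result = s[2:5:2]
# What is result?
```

s has length 7. The slice s[2:5:2] selects indices [2, 4] (2->'n', 4->'r'), giving 'nr'.

'nr'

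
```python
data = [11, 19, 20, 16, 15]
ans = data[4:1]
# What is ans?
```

data has length 5. The slice data[4:1] resolves to an empty index range, so the result is [].

[]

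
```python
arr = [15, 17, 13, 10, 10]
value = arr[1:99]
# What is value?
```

arr has length 5. The slice arr[1:99] selects indices [1, 2, 3, 4] (1->17, 2->13, 3->10, 4->10), giving [17, 13, 10, 10].

[17, 13, 10, 10]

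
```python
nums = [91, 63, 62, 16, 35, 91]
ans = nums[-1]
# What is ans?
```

nums has length 6. Negative index -1 maps to positive index 6 + (-1) = 5. nums[5] = 91.

91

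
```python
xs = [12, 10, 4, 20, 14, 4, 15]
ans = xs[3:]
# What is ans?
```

xs has length 7. The slice xs[3:] selects indices [3, 4, 5, 6] (3->20, 4->14, 5->4, 6->15), giving [20, 14, 4, 15].

[20, 14, 4, 15]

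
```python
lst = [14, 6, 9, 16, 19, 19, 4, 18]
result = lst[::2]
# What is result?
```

lst has length 8. The slice lst[::2] selects indices [0, 2, 4, 6] (0->14, 2->9, 4->19, 6->4), giving [14, 9, 19, 4].

[14, 9, 19, 4]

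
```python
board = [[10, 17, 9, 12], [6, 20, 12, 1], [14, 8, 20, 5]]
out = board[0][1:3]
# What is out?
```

board[0] = [10, 17, 9, 12]. board[0] has length 4. The slice board[0][1:3] selects indices [1, 2] (1->17, 2->9), giving [17, 9].

[17, 9]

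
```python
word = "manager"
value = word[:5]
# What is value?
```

word has length 7. The slice word[:5] selects indices [0, 1, 2, 3, 4] (0->'m', 1->'a', 2->'n', 3->'a', 4->'g'), giving 'manag'.

'manag'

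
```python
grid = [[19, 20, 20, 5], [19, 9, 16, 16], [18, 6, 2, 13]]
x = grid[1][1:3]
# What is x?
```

grid[1] = [19, 9, 16, 16]. grid[1] has length 4. The slice grid[1][1:3] selects indices [1, 2] (1->9, 2->16), giving [9, 16].

[9, 16]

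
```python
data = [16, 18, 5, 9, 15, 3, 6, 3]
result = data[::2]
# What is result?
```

data has length 8. The slice data[::2] selects indices [0, 2, 4, 6] (0->16, 2->5, 4->15, 6->6), giving [16, 5, 15, 6].

[16, 5, 15, 6]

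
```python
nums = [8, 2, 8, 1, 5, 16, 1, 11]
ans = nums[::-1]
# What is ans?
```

nums has length 8. The slice nums[::-1] selects indices [7, 6, 5, 4, 3, 2, 1, 0] (7->11, 6->1, 5->16, 4->5, 3->1, 2->8, 1->2, 0->8), giving [11, 1, 16, 5, 1, 8, 2, 8].

[11, 1, 16, 5, 1, 8, 2, 8]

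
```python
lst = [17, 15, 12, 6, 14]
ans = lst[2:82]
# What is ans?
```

lst has length 5. The slice lst[2:82] selects indices [2, 3, 4] (2->12, 3->6, 4->14), giving [12, 6, 14].

[12, 6, 14]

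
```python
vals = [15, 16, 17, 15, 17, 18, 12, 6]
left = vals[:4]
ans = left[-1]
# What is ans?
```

vals has length 8. The slice vals[:4] selects indices [0, 1, 2, 3] (0->15, 1->16, 2->17, 3->15), giving [15, 16, 17, 15]. So left = [15, 16, 17, 15]. Then left[-1] = 15.

15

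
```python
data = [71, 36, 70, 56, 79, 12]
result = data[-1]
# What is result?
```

data has length 6. Negative index -1 maps to positive index 6 + (-1) = 5. data[5] = 12.

12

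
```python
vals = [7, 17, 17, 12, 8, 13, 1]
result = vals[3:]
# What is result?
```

vals has length 7. The slice vals[3:] selects indices [3, 4, 5, 6] (3->12, 4->8, 5->13, 6->1), giving [12, 8, 13, 1].

[12, 8, 13, 1]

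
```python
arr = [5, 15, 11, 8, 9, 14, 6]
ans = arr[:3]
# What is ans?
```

arr has length 7. The slice arr[:3] selects indices [0, 1, 2] (0->5, 1->15, 2->11), giving [5, 15, 11].

[5, 15, 11]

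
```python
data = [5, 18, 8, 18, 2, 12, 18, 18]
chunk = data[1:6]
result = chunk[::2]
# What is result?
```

data has length 8. The slice data[1:6] selects indices [1, 2, 3, 4, 5] (1->18, 2->8, 3->18, 4->2, 5->12), giving [18, 8, 18, 2, 12]. So chunk = [18, 8, 18, 2, 12]. chunk has length 5. The slice chunk[::2] selects indices [0, 2, 4] (0->18, 2->18, 4->12), giving [18, 18, 12].

[18, 18, 12]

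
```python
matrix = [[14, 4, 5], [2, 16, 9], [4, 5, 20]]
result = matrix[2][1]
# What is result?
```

matrix[2] = [4, 5, 20]. Taking column 1 of that row yields 5.

5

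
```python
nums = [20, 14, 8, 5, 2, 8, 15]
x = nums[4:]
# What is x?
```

nums has length 7. The slice nums[4:] selects indices [4, 5, 6] (4->2, 5->8, 6->15), giving [2, 8, 15].

[2, 8, 15]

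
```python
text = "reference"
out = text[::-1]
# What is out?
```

text has length 9. The slice text[::-1] selects indices [8, 7, 6, 5, 4, 3, 2, 1, 0] (8->'e', 7->'c', 6->'n', 5->'e', 4->'r', 3->'e', 2->'f', 1->'e', 0->'r'), giving 'ecnerefer'.

'ecnerefer'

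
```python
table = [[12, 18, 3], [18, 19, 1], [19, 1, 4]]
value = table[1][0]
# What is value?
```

table[1] = [18, 19, 1]. Taking column 0 of that row yields 18.

18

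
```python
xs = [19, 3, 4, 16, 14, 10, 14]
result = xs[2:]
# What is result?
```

xs has length 7. The slice xs[2:] selects indices [2, 3, 4, 5, 6] (2->4, 3->16, 4->14, 5->10, 6->14), giving [4, 16, 14, 10, 14].

[4, 16, 14, 10, 14]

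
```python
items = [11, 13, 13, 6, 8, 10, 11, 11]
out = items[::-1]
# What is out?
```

items has length 8. The slice items[::-1] selects indices [7, 6, 5, 4, 3, 2, 1, 0] (7->11, 6->11, 5->10, 4->8, 3->6, 2->13, 1->13, 0->11), giving [11, 11, 10, 8, 6, 13, 13, 11].

[11, 11, 10, 8, 6, 13, 13, 11]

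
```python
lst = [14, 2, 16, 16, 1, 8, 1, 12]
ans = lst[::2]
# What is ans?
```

lst has length 8. The slice lst[::2] selects indices [0, 2, 4, 6] (0->14, 2->16, 4->1, 6->1), giving [14, 16, 1, 1].

[14, 16, 1, 1]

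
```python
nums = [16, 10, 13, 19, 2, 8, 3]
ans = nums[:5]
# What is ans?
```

nums has length 7. The slice nums[:5] selects indices [0, 1, 2, 3, 4] (0->16, 1->10, 2->13, 3->19, 4->2), giving [16, 10, 13, 19, 2].

[16, 10, 13, 19, 2]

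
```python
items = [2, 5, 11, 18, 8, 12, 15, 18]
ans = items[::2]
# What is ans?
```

items has length 8. The slice items[::2] selects indices [0, 2, 4, 6] (0->2, 2->11, 4->8, 6->15), giving [2, 11, 8, 15].

[2, 11, 8, 15]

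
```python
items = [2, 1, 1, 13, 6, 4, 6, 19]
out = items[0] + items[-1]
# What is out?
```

items has length 8. items[0] = 2.
items has length 8. Negative index -1 maps to positive index 8 + (-1) = 7. items[7] = 19.
Sum: 2 + 19 = 21.

21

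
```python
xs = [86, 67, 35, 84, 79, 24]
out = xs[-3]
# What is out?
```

xs has length 6. Negative index -3 maps to positive index 6 + (-3) = 3. xs[3] = 84.

84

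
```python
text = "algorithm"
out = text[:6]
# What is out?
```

text has length 9. The slice text[:6] selects indices [0, 1, 2, 3, 4, 5] (0->'a', 1->'l', 2->'g', 3->'o', 4->'r', 5->'i'), giving 'algori'.

'algori'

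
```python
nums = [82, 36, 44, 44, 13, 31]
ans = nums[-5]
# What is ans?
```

nums has length 6. Negative index -5 maps to positive index 6 + (-5) = 1. nums[1] = 36.

36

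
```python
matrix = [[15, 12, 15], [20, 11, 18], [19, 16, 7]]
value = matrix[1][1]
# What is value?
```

matrix[1] = [20, 11, 18]. Taking column 1 of that row yields 11.

11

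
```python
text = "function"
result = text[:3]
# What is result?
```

text has length 8. The slice text[:3] selects indices [0, 1, 2] (0->'f', 1->'u', 2->'n'), giving 'fun'.

'fun'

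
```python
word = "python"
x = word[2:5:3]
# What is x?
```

word has length 6. The slice word[2:5:3] selects indices [2] (2->'t'), giving 't'.

't'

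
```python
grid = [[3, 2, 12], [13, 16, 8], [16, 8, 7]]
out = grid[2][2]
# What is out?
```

grid[2] = [16, 8, 7]. Taking column 2 of that row yields 7.

7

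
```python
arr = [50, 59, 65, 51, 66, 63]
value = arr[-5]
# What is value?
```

arr has length 6. Negative index -5 maps to positive index 6 + (-5) = 1. arr[1] = 59.

59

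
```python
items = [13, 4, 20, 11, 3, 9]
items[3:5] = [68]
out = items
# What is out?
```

items starts as [13, 4, 20, 11, 3, 9] (length 6). The slice items[3:5] covers indices [3, 4] with values [11, 3]. Replacing that slice with [68] (different length) produces [13, 4, 20, 68, 9].

[13, 4, 20, 68, 9]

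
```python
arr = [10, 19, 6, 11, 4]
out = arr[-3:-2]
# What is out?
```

arr has length 5. The slice arr[-3:-2] selects indices [2] (2->6), giving [6].

[6]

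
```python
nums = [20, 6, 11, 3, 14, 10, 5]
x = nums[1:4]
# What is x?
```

nums has length 7. The slice nums[1:4] selects indices [1, 2, 3] (1->6, 2->11, 3->3), giving [6, 11, 3].

[6, 11, 3]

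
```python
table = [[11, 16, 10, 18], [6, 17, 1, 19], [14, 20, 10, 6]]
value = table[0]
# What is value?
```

table has 3 rows. Row 0 is [11, 16, 10, 18].

[11, 16, 10, 18]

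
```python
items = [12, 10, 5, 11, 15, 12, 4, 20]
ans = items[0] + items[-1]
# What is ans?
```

items has length 8. items[0] = 12.
items has length 8. Negative index -1 maps to positive index 8 + (-1) = 7. items[7] = 20.
Sum: 12 + 20 = 32.

32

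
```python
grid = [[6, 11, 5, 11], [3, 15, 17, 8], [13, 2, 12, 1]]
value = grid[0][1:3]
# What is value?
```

grid[0] = [6, 11, 5, 11]. grid[0] has length 4. The slice grid[0][1:3] selects indices [1, 2] (1->11, 2->5), giving [11, 5].

[11, 5]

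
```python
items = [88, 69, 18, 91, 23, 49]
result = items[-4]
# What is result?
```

items has length 6. Negative index -4 maps to positive index 6 + (-4) = 2. items[2] = 18.

18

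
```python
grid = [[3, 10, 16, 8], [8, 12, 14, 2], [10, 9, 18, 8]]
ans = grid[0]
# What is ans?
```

grid has 3 rows. Row 0 is [3, 10, 16, 8].

[3, 10, 16, 8]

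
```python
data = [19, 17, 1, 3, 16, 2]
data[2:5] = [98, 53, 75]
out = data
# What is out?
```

data starts as [19, 17, 1, 3, 16, 2] (length 6). The slice data[2:5] covers indices [2, 3, 4] with values [1, 3, 16]. Replacing that slice with [98, 53, 75] (same length) produces [19, 17, 98, 53, 75, 2].

[19, 17, 98, 53, 75, 2]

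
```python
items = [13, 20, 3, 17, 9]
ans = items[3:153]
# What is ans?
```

items has length 5. The slice items[3:153] selects indices [3, 4] (3->17, 4->9), giving [17, 9].

[17, 9]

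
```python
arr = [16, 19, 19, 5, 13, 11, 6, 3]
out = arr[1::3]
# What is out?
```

arr has length 8. The slice arr[1::3] selects indices [1, 4, 7] (1->19, 4->13, 7->3), giving [19, 13, 3].

[19, 13, 3]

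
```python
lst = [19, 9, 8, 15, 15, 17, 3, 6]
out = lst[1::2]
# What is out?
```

lst has length 8. The slice lst[1::2] selects indices [1, 3, 5, 7] (1->9, 3->15, 5->17, 7->6), giving [9, 15, 17, 6].

[9, 15, 17, 6]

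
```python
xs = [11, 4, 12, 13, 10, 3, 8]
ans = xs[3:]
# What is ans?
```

xs has length 7. The slice xs[3:] selects indices [3, 4, 5, 6] (3->13, 4->10, 5->3, 6->8), giving [13, 10, 3, 8].

[13, 10, 3, 8]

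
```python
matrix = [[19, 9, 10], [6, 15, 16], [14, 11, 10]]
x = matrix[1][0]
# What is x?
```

matrix[1] = [6, 15, 16]. Taking column 0 of that row yields 6.

6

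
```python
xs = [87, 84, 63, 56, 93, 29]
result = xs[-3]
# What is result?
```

xs has length 6. Negative index -3 maps to positive index 6 + (-3) = 3. xs[3] = 56.

56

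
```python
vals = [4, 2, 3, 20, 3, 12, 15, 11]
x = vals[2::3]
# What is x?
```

vals has length 8. The slice vals[2::3] selects indices [2, 5] (2->3, 5->12), giving [3, 12].

[3, 12]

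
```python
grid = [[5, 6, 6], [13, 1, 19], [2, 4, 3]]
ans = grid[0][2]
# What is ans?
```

grid[0] = [5, 6, 6]. Taking column 2 of that row yields 6.

6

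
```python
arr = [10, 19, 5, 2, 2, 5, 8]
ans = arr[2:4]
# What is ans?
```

arr has length 7. The slice arr[2:4] selects indices [2, 3] (2->5, 3->2), giving [5, 2].

[5, 2]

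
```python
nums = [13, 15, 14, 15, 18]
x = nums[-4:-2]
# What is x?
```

nums has length 5. The slice nums[-4:-2] selects indices [1, 2] (1->15, 2->14), giving [15, 14].

[15, 14]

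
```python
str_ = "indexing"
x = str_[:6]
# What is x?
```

str_ has length 8. The slice str_[:6] selects indices [0, 1, 2, 3, 4, 5] (0->'i', 1->'n', 2->'d', 3->'e', 4->'x', 5->'i'), giving 'indexi'.

'indexi'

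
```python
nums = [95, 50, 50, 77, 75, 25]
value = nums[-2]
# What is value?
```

nums has length 6. Negative index -2 maps to positive index 6 + (-2) = 4. nums[4] = 75.

75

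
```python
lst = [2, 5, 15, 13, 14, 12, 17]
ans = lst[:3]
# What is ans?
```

lst has length 7. The slice lst[:3] selects indices [0, 1, 2] (0->2, 1->5, 2->15), giving [2, 5, 15].

[2, 5, 15]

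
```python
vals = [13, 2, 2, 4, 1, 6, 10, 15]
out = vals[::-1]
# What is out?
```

vals has length 8. The slice vals[::-1] selects indices [7, 6, 5, 4, 3, 2, 1, 0] (7->15, 6->10, 5->6, 4->1, 3->4, 2->2, 1->2, 0->13), giving [15, 10, 6, 1, 4, 2, 2, 13].

[15, 10, 6, 1, 4, 2, 2, 13]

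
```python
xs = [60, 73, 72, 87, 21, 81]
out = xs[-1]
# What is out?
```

xs has length 6. Negative index -1 maps to positive index 6 + (-1) = 5. xs[5] = 81.

81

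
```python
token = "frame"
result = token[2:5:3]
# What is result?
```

token has length 5. The slice token[2:5:3] selects indices [2] (2->'a'), giving 'a'.

'a'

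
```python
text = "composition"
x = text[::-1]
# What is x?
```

text has length 11. The slice text[::-1] selects indices [10, 9, 8, 7, 6, 5, 4, 3, 2, 1, 0] (10->'n', 9->'o', 8->'i', 7->'t', 6->'i', 5->'s', 4->'o', 3->'p', 2->'m', 1->'o', 0->'c'), giving 'noitisopmoc'.

'noitisopmoc'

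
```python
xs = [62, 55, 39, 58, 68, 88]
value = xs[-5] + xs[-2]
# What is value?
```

xs has length 6. Negative index -5 maps to positive index 6 + (-5) = 1. xs[1] = 55.
xs has length 6. Negative index -2 maps to positive index 6 + (-2) = 4. xs[4] = 68.
Sum: 55 + 68 = 123.

123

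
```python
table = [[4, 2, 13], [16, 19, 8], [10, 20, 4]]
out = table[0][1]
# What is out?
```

table[0] = [4, 2, 13]. Taking column 1 of that row yields 2.

2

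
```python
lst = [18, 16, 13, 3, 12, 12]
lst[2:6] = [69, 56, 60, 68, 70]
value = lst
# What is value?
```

lst starts as [18, 16, 13, 3, 12, 12] (length 6). The slice lst[2:6] covers indices [2, 3, 4, 5] with values [13, 3, 12, 12]. Replacing that slice with [69, 56, 60, 68, 70] (different length) produces [18, 16, 69, 56, 60, 68, 70].

[18, 16, 69, 56, 60, 68, 70]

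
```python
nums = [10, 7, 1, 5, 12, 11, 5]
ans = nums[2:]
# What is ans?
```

nums has length 7. The slice nums[2:] selects indices [2, 3, 4, 5, 6] (2->1, 3->5, 4->12, 5->11, 6->5), giving [1, 5, 12, 11, 5].

[1, 5, 12, 11, 5]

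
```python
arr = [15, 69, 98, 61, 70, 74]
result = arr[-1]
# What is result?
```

arr has length 6. Negative index -1 maps to positive index 6 + (-1) = 5. arr[5] = 74.

74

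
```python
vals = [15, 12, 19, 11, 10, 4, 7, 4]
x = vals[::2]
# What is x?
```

vals has length 8. The slice vals[::2] selects indices [0, 2, 4, 6] (0->15, 2->19, 4->10, 6->7), giving [15, 19, 10, 7].

[15, 19, 10, 7]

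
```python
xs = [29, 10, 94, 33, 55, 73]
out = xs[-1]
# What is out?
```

xs has length 6. Negative index -1 maps to positive index 6 + (-1) = 5. xs[5] = 73.

73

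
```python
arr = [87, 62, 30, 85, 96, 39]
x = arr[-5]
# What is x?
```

arr has length 6. Negative index -5 maps to positive index 6 + (-5) = 1. arr[1] = 62.

62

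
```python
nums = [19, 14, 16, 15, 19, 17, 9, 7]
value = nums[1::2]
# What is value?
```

nums has length 8. The slice nums[1::2] selects indices [1, 3, 5, 7] (1->14, 3->15, 5->17, 7->7), giving [14, 15, 17, 7].

[14, 15, 17, 7]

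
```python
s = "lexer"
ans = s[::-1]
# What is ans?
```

s has length 5. The slice s[::-1] selects indices [4, 3, 2, 1, 0] (4->'r', 3->'e', 2->'x', 1->'e', 0->'l'), giving 'rexel'.

'rexel'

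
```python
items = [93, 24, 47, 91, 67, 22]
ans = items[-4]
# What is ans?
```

items has length 6. Negative index -4 maps to positive index 6 + (-4) = 2. items[2] = 47.

47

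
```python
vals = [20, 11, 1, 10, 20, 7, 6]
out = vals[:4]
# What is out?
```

vals has length 7. The slice vals[:4] selects indices [0, 1, 2, 3] (0->20, 1->11, 2->1, 3->10), giving [20, 11, 1, 10].

[20, 11, 1, 10]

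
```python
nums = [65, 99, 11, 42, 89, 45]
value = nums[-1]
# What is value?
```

nums has length 6. Negative index -1 maps to positive index 6 + (-1) = 5. nums[5] = 45.

45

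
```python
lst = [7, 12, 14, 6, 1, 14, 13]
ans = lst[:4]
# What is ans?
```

lst has length 7. The slice lst[:4] selects indices [0, 1, 2, 3] (0->7, 1->12, 2->14, 3->6), giving [7, 12, 14, 6].

[7, 12, 14, 6]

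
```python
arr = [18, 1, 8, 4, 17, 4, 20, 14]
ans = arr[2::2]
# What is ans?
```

arr has length 8. The slice arr[2::2] selects indices [2, 4, 6] (2->8, 4->17, 6->20), giving [8, 17, 20].

[8, 17, 20]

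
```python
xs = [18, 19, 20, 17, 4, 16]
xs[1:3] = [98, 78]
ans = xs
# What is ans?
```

xs starts as [18, 19, 20, 17, 4, 16] (length 6). The slice xs[1:3] covers indices [1, 2] with values [19, 20]. Replacing that slice with [98, 78] (same length) produces [18, 98, 78, 17, 4, 16].

[18, 98, 78, 17, 4, 16]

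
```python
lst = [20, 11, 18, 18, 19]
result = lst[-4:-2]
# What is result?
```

lst has length 5. The slice lst[-4:-2] selects indices [1, 2] (1->11, 2->18), giving [11, 18].

[11, 18]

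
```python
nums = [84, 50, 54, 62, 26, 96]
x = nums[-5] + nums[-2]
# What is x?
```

nums has length 6. Negative index -5 maps to positive index 6 + (-5) = 1. nums[1] = 50.
nums has length 6. Negative index -2 maps to positive index 6 + (-2) = 4. nums[4] = 26.
Sum: 50 + 26 = 76.

76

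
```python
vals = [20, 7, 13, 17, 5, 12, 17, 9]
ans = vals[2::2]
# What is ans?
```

vals has length 8. The slice vals[2::2] selects indices [2, 4, 6] (2->13, 4->5, 6->17), giving [13, 5, 17].

[13, 5, 17]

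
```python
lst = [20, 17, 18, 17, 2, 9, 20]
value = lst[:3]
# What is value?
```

lst has length 7. The slice lst[:3] selects indices [0, 1, 2] (0->20, 1->17, 2->18), giving [20, 17, 18].

[20, 17, 18]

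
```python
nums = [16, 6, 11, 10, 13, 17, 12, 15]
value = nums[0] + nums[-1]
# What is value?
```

nums has length 8. nums[0] = 16.
nums has length 8. Negative index -1 maps to positive index 8 + (-1) = 7. nums[7] = 15.
Sum: 16 + 15 = 31.

31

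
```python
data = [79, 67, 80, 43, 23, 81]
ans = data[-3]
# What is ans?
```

data has length 6. Negative index -3 maps to positive index 6 + (-3) = 3. data[3] = 43.

43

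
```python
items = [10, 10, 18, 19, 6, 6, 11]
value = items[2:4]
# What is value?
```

items has length 7. The slice items[2:4] selects indices [2, 3] (2->18, 3->19), giving [18, 19].

[18, 19]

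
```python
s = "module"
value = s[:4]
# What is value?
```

s has length 6. The slice s[:4] selects indices [0, 1, 2, 3] (0->'m', 1->'o', 2->'d', 3->'u'), giving 'modu'.

'modu'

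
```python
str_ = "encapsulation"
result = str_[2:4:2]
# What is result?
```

str_ has length 13. The slice str_[2:4:2] selects indices [2] (2->'c'), giving 'c'.

'c'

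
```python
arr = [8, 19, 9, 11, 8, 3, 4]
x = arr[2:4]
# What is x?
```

arr has length 7. The slice arr[2:4] selects indices [2, 3] (2->9, 3->11), giving [9, 11].

[9, 11]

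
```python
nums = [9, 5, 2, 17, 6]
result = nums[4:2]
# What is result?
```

nums has length 5. The slice nums[4:2] resolves to an empty index range, so the result is [].

[]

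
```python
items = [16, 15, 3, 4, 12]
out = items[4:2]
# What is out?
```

items has length 5. The slice items[4:2] resolves to an empty index range, so the result is [].

[]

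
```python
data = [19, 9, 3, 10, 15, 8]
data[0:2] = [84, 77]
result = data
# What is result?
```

data starts as [19, 9, 3, 10, 15, 8] (length 6). The slice data[0:2] covers indices [0, 1] with values [19, 9]. Replacing that slice with [84, 77] (same length) produces [84, 77, 3, 10, 15, 8].

[84, 77, 3, 10, 15, 8]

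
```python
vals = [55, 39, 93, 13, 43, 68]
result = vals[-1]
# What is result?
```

vals has length 6. Negative index -1 maps to positive index 6 + (-1) = 5. vals[5] = 68.

68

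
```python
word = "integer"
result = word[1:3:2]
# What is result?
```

word has length 7. The slice word[1:3:2] selects indices [1] (1->'n'), giving 'n'.

'n'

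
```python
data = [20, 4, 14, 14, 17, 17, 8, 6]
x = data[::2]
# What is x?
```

data has length 8. The slice data[::2] selects indices [0, 2, 4, 6] (0->20, 2->14, 4->17, 6->8), giving [20, 14, 17, 8].

[20, 14, 17, 8]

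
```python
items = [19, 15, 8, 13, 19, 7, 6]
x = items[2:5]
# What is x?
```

items has length 7. The slice items[2:5] selects indices [2, 3, 4] (2->8, 3->13, 4->19), giving [8, 13, 19].

[8, 13, 19]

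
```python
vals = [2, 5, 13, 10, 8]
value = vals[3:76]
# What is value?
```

vals has length 5. The slice vals[3:76] selects indices [3, 4] (3->10, 4->8), giving [10, 8].

[10, 8]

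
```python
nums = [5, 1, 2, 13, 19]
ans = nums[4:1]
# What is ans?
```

nums has length 5. The slice nums[4:1] resolves to an empty index range, so the result is [].

[]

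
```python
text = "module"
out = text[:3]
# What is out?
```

text has length 6. The slice text[:3] selects indices [0, 1, 2] (0->'m', 1->'o', 2->'d'), giving 'mod'.

'mod'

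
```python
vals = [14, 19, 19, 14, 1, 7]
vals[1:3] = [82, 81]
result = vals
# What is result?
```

vals starts as [14, 19, 19, 14, 1, 7] (length 6). The slice vals[1:3] covers indices [1, 2] with values [19, 19]. Replacing that slice with [82, 81] (same length) produces [14, 82, 81, 14, 1, 7].

[14, 82, 81, 14, 1, 7]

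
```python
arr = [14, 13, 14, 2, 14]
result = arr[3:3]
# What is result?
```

arr has length 5. The slice arr[3:3] resolves to an empty index range, so the result is [].

[]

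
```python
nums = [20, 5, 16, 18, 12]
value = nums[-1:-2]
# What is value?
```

nums has length 5. The slice nums[-1:-2] resolves to an empty index range, so the result is [].

[]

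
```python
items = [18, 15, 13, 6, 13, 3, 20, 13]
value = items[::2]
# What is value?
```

items has length 8. The slice items[::2] selects indices [0, 2, 4, 6] (0->18, 2->13, 4->13, 6->20), giving [18, 13, 13, 20].

[18, 13, 13, 20]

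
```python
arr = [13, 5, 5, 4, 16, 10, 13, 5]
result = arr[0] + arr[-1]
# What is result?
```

arr has length 8. arr[0] = 13.
arr has length 8. Negative index -1 maps to positive index 8 + (-1) = 7. arr[7] = 5.
Sum: 13 + 5 = 18.

18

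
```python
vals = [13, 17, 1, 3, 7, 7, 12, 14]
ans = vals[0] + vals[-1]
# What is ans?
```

vals has length 8. vals[0] = 13.
vals has length 8. Negative index -1 maps to positive index 8 + (-1) = 7. vals[7] = 14.
Sum: 13 + 14 = 27.

27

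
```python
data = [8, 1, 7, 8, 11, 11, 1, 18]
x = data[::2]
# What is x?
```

data has length 8. The slice data[::2] selects indices [0, 2, 4, 6] (0->8, 2->7, 4->11, 6->1), giving [8, 7, 11, 1].

[8, 7, 11, 1]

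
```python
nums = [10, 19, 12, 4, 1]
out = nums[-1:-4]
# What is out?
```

nums has length 5. The slice nums[-1:-4] resolves to an empty index range, so the result is [].

[]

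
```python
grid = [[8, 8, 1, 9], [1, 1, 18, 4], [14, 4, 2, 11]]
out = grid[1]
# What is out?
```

grid has 3 rows. Row 1 is [1, 1, 18, 4].

[1, 1, 18, 4]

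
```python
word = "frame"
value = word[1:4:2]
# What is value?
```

word has length 5. The slice word[1:4:2] selects indices [1, 3] (1->'r', 3->'m'), giving 'rm'.

'rm'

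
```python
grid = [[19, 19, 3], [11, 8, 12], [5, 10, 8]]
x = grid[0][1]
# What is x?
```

grid[0] = [19, 19, 3]. Taking column 1 of that row yields 19.

19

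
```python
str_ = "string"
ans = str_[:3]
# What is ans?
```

str_ has length 6. The slice str_[:3] selects indices [0, 1, 2] (0->'s', 1->'t', 2->'r'), giving 'str'.

'str'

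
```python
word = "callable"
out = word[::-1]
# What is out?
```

word has length 8. The slice word[::-1] selects indices [7, 6, 5, 4, 3, 2, 1, 0] (7->'e', 6->'l', 5->'b', 4->'a', 3->'l', 2->'l', 1->'a', 0->'c'), giving 'elballac'.

'elballac'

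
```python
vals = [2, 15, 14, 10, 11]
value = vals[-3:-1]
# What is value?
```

vals has length 5. The slice vals[-3:-1] selects indices [2, 3] (2->14, 3->10), giving [14, 10].

[14, 10]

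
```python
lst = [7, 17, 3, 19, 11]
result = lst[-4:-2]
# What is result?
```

lst has length 5. The slice lst[-4:-2] selects indices [1, 2] (1->17, 2->3), giving [17, 3].

[17, 3]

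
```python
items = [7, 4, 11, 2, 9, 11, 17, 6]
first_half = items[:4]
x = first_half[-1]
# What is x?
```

items has length 8. The slice items[:4] selects indices [0, 1, 2, 3] (0->7, 1->4, 2->11, 3->2), giving [7, 4, 11, 2]. So first_half = [7, 4, 11, 2]. Then first_half[-1] = 2.

2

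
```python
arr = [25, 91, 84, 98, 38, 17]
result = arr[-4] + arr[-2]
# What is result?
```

arr has length 6. Negative index -4 maps to positive index 6 + (-4) = 2. arr[2] = 84.
arr has length 6. Negative index -2 maps to positive index 6 + (-2) = 4. arr[4] = 38.
Sum: 84 + 38 = 122.

122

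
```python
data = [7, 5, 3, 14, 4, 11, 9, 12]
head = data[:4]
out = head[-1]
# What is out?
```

data has length 8. The slice data[:4] selects indices [0, 1, 2, 3] (0->7, 1->5, 2->3, 3->14), giving [7, 5, 3, 14]. So head = [7, 5, 3, 14]. Then head[-1] = 14.

14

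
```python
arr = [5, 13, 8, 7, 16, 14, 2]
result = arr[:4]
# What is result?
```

arr has length 7. The slice arr[:4] selects indices [0, 1, 2, 3] (0->5, 1->13, 2->8, 3->7), giving [5, 13, 8, 7].

[5, 13, 8, 7]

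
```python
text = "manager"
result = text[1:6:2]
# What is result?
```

text has length 7. The slice text[1:6:2] selects indices [1, 3, 5] (1->'a', 3->'a', 5->'e'), giving 'aae'.

'aae'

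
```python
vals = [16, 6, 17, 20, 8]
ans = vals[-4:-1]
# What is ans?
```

vals has length 5. The slice vals[-4:-1] selects indices [1, 2, 3] (1->6, 2->17, 3->20), giving [6, 17, 20].

[6, 17, 20]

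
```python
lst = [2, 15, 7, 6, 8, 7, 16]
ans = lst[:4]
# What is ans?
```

lst has length 7. The slice lst[:4] selects indices [0, 1, 2, 3] (0->2, 1->15, 2->7, 3->6), giving [2, 15, 7, 6].

[2, 15, 7, 6]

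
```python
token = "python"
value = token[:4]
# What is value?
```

token has length 6. The slice token[:4] selects indices [0, 1, 2, 3] (0->'p', 1->'y', 2->'t', 3->'h'), giving 'pyth'.

'pyth'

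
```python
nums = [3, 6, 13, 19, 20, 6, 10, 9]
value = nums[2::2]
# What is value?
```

nums has length 8. The slice nums[2::2] selects indices [2, 4, 6] (2->13, 4->20, 6->10), giving [13, 20, 10].

[13, 20, 10]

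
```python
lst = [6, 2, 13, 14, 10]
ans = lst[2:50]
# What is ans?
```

lst has length 5. The slice lst[2:50] selects indices [2, 3, 4] (2->13, 3->14, 4->10), giving [13, 14, 10].

[13, 14, 10]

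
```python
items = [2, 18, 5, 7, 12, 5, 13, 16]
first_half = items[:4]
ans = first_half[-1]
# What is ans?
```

items has length 8. The slice items[:4] selects indices [0, 1, 2, 3] (0->2, 1->18, 2->5, 3->7), giving [2, 18, 5, 7]. So first_half = [2, 18, 5, 7]. Then first_half[-1] = 7.

7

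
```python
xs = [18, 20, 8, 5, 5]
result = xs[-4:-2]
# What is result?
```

xs has length 5. The slice xs[-4:-2] selects indices [1, 2] (1->20, 2->8), giving [20, 8].

[20, 8]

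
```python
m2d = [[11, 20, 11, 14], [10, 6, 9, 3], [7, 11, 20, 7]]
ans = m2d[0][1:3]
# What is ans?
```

m2d[0] = [11, 20, 11, 14]. m2d[0] has length 4. The slice m2d[0][1:3] selects indices [1, 2] (1->20, 2->11), giving [20, 11].

[20, 11]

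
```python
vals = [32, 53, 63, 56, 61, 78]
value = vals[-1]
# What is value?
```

vals has length 6. Negative index -1 maps to positive index 6 + (-1) = 5. vals[5] = 78.

78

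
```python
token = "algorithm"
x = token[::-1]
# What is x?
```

token has length 9. The slice token[::-1] selects indices [8, 7, 6, 5, 4, 3, 2, 1, 0] (8->'m', 7->'h', 6->'t', 5->'i', 4->'r', 3->'o', 2->'g', 1->'l', 0->'a'), giving 'mhtirogla'.

'mhtirogla'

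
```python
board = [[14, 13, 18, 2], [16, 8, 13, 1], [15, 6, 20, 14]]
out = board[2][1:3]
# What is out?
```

board[2] = [15, 6, 20, 14]. board[2] has length 4. The slice board[2][1:3] selects indices [1, 2] (1->6, 2->20), giving [6, 20].

[6, 20]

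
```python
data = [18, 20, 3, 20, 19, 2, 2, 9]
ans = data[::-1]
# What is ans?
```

data has length 8. The slice data[::-1] selects indices [7, 6, 5, 4, 3, 2, 1, 0] (7->9, 6->2, 5->2, 4->19, 3->20, 2->3, 1->20, 0->18), giving [9, 2, 2, 19, 20, 3, 20, 18].

[9, 2, 2, 19, 20, 3, 20, 18]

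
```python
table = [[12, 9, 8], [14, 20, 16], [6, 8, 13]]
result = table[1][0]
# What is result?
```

table[1] = [14, 20, 16]. Taking column 0 of that row yields 14.

14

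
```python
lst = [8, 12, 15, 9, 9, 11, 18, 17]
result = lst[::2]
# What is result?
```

lst has length 8. The slice lst[::2] selects indices [0, 2, 4, 6] (0->8, 2->15, 4->9, 6->18), giving [8, 15, 9, 18].

[8, 15, 9, 18]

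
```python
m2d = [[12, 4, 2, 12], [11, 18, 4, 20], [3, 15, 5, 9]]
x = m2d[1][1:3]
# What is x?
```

m2d[1] = [11, 18, 4, 20]. m2d[1] has length 4. The slice m2d[1][1:3] selects indices [1, 2] (1->18, 2->4), giving [18, 4].

[18, 4]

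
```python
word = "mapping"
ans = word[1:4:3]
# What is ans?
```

word has length 7. The slice word[1:4:3] selects indices [1] (1->'a'), giving 'a'.

'a'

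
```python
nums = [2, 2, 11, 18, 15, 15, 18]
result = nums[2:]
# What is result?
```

nums has length 7. The slice nums[2:] selects indices [2, 3, 4, 5, 6] (2->11, 3->18, 4->15, 5->15, 6->18), giving [11, 18, 15, 15, 18].

[11, 18, 15, 15, 18]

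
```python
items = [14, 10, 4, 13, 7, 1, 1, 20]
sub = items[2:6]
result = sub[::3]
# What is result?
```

items has length 8. The slice items[2:6] selects indices [2, 3, 4, 5] (2->4, 3->13, 4->7, 5->1), giving [4, 13, 7, 1]. So sub = [4, 13, 7, 1]. sub has length 4. The slice sub[::3] selects indices [0, 3] (0->4, 3->1), giving [4, 1].

[4, 1]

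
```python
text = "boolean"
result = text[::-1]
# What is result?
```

text has length 7. The slice text[::-1] selects indices [6, 5, 4, 3, 2, 1, 0] (6->'n', 5->'a', 4->'e', 3->'l', 2->'o', 1->'o', 0->'b'), giving 'naeloob'.

'naeloob'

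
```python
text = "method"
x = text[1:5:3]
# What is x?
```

text has length 6. The slice text[1:5:3] selects indices [1, 4] (1->'e', 4->'o'), giving 'eo'.

'eo'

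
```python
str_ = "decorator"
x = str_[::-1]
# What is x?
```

str_ has length 9. The slice str_[::-1] selects indices [8, 7, 6, 5, 4, 3, 2, 1, 0] (8->'r', 7->'o', 6->'t', 5->'a', 4->'r', 3->'o', 2->'c', 1->'e', 0->'d'), giving 'rotaroced'.

'rotaroced'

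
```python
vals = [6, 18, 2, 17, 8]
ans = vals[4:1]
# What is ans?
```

vals has length 5. The slice vals[4:1] resolves to an empty index range, so the result is [].

[]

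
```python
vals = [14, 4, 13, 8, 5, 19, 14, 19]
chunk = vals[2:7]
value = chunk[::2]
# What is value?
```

vals has length 8. The slice vals[2:7] selects indices [2, 3, 4, 5, 6] (2->13, 3->8, 4->5, 5->19, 6->14), giving [13, 8, 5, 19, 14]. So chunk = [13, 8, 5, 19, 14]. chunk has length 5. The slice chunk[::2] selects indices [0, 2, 4] (0->13, 2->5, 4->14), giving [13, 5, 14].

[13, 5, 14]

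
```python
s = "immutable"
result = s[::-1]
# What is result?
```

s has length 9. The slice s[::-1] selects indices [8, 7, 6, 5, 4, 3, 2, 1, 0] (8->'e', 7->'l', 6->'b', 5->'a', 4->'t', 3->'u', 2->'m', 1->'m', 0->'i'), giving 'elbatummi'.

'elbatummi'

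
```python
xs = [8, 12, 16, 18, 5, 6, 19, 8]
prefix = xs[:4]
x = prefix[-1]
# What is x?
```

xs has length 8. The slice xs[:4] selects indices [0, 1, 2, 3] (0->8, 1->12, 2->16, 3->18), giving [8, 12, 16, 18]. So prefix = [8, 12, 16, 18]. Then prefix[-1] = 18.

18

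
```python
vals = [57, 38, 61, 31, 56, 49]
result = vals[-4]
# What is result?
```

vals has length 6. Negative index -4 maps to positive index 6 + (-4) = 2. vals[2] = 61.

61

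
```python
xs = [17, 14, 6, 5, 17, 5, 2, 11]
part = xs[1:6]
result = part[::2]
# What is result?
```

xs has length 8. The slice xs[1:6] selects indices [1, 2, 3, 4, 5] (1->14, 2->6, 3->5, 4->17, 5->5), giving [14, 6, 5, 17, 5]. So part = [14, 6, 5, 17, 5]. part has length 5. The slice part[::2] selects indices [0, 2, 4] (0->14, 2->5, 4->5), giving [14, 5, 5].

[14, 5, 5]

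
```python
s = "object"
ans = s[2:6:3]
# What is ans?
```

s has length 6. The slice s[2:6:3] selects indices [2, 5] (2->'j', 5->'t'), giving 'jt'.

'jt'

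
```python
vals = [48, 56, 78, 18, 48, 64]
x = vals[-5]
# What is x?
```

vals has length 6. Negative index -5 maps to positive index 6 + (-5) = 1. vals[1] = 56.

56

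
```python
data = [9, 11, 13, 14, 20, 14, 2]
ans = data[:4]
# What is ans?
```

data has length 7. The slice data[:4] selects indices [0, 1, 2, 3] (0->9, 1->11, 2->13, 3->14), giving [9, 11, 13, 14].

[9, 11, 13, 14]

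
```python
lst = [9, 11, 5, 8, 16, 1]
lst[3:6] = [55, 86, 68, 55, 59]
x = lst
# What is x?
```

lst starts as [9, 11, 5, 8, 16, 1] (length 6). The slice lst[3:6] covers indices [3, 4, 5] with values [8, 16, 1]. Replacing that slice with [55, 86, 68, 55, 59] (different length) produces [9, 11, 5, 55, 86, 68, 55, 59].

[9, 11, 5, 55, 86, 68, 55, 59]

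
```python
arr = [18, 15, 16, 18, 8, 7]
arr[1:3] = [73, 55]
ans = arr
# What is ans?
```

arr starts as [18, 15, 16, 18, 8, 7] (length 6). The slice arr[1:3] covers indices [1, 2] with values [15, 16]. Replacing that slice with [73, 55] (same length) produces [18, 73, 55, 18, 8, 7].

[18, 73, 55, 18, 8, 7]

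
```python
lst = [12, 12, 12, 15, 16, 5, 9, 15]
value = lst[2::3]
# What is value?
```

lst has length 8. The slice lst[2::3] selects indices [2, 5] (2->12, 5->5), giving [12, 5].

[12, 5]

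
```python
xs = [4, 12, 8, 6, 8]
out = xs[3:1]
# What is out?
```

xs has length 5. The slice xs[3:1] resolves to an empty index range, so the result is [].

[]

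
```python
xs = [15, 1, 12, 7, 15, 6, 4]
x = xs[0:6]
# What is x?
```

xs has length 7. The slice xs[0:6] selects indices [0, 1, 2, 3, 4, 5] (0->15, 1->1, 2->12, 3->7, 4->15, 5->6), giving [15, 1, 12, 7, 15, 6].

[15, 1, 12, 7, 15, 6]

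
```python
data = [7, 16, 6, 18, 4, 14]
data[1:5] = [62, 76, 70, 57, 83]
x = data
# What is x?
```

data starts as [7, 16, 6, 18, 4, 14] (length 6). The slice data[1:5] covers indices [1, 2, 3, 4] with values [16, 6, 18, 4]. Replacing that slice with [62, 76, 70, 57, 83] (different length) produces [7, 62, 76, 70, 57, 83, 14].

[7, 62, 76, 70, 57, 83, 14]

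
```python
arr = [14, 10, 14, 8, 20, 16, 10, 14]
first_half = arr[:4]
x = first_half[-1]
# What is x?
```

arr has length 8. The slice arr[:4] selects indices [0, 1, 2, 3] (0->14, 1->10, 2->14, 3->8), giving [14, 10, 14, 8]. So first_half = [14, 10, 14, 8]. Then first_half[-1] = 8.

8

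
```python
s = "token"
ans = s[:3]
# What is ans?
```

s has length 5. The slice s[:3] selects indices [0, 1, 2] (0->'t', 1->'o', 2->'k'), giving 'tok'.

'tok'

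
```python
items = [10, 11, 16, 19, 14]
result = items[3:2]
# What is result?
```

items has length 5. The slice items[3:2] resolves to an empty index range, so the result is [].

[]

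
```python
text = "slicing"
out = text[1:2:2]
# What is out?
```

text has length 7. The slice text[1:2:2] selects indices [1] (1->'l'), giving 'l'.

'l'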